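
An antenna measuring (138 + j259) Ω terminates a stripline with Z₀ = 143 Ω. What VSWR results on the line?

Γ = (Z_L − Z_0)/(Z_L + Z_0) = (-5 + j259)/(281 + j259)
|Γ| = 259/382 = 0.678
VSWR = (1 + |Γ|)/(1 − |Γ|) = 1.68/0.322

VSWR ≈ 5.21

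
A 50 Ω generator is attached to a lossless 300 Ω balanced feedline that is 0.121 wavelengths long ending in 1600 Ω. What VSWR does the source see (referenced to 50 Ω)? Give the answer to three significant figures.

βl = 2π × 0.121 = 43.6°
tan(βl) = 0.951
Z_in = Z_0·(Z_L + jZ_0·tanβl)/(Z_0 + jZ_L·tanβl) = 114 − j293 Ω
Γ_s = (Z_in − Z_s)/(Z_in + Z_s) = (64 − j293)/(164 − j293), |Γ_s| = 0.893
VSWR = (1 + |Γ_s|)/(1 − |Γ_s|)

VSWR ≈ 17.7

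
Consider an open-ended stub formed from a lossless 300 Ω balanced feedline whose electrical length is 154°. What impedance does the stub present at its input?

Z_in ≈ +j615 Ω

tan(βl) = -0.488
For an open-ended stub, Z_in = −jZ_0·cot(βl) = −jZ_0/tan(βl)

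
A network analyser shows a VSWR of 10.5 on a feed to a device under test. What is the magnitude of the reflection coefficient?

|Γ| ≈ 0.826

|Γ| = (S − 1)/(S + 1) = (10.5 − 1)/(10.5 + 1) = 9.5/11.5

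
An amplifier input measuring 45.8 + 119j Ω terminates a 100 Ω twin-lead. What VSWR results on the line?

Γ = (Z_L − Z_0)/(Z_L + Z_0) = (-54.2 + j119)/(145.8 + j119)
|Γ| = 131/188 = 0.695
VSWR = (1 + |Γ|)/(1 − |Γ|) = 1.69/0.305

VSWR ≈ 5.55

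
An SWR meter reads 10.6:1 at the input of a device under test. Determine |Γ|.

|Γ| = (S − 1)/(S + 1) = (10.6 − 1)/(10.6 + 1) = 9.6/11.6

|Γ| ≈ 0.828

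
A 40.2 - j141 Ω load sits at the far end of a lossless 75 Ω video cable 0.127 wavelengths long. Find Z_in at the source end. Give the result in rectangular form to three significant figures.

Z_in ≈ 9.29 − j23.6 Ω

βl = 2π × 0.127 = 45.7°
tan(βl) = tan(45.7°) = 1.03
Z_in = Z_0·(Z_L + jZ_0·tanβl)/(Z_0 + jZ_L·tanβl)
     = 75·(40.2 − j64.1)/(220 + j41.2)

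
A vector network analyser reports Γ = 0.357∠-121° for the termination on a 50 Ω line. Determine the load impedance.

Z_L ≈ 29.2 − j20.5 Ω

Z_L = Z_0·(1 + Γ)/(1 − Γ) = 50·(0.816 − j0.306)/(1.18 + j0.306)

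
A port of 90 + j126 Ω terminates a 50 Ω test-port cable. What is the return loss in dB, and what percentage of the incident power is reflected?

RL ≈ 3.07 dB; 49.3% of incident power reflected

Γ = (40 + j126)/(140 + j126), |Γ| = 0.702
RL = −20·log₁₀(0.702) = 3.07 dB
P_refl/P_inc = |Γ|² = 0.493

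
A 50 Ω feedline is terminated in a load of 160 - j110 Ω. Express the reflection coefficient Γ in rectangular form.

Γ ≈ 0.626 − j0.196

Γ = (Z_L − Z_0)/(Z_L + Z_0) = (110 − j110)/(210 − j110)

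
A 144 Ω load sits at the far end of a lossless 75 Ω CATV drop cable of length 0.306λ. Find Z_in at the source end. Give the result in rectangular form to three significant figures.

βl = 2π × 0.306 = 110°
tan(βl) = tan(110°) = -2.72
Z_in = Z_0·(Z_L + jZ_0·tanβl)/(Z_0 + jZ_L·tanβl)
     = 75·(144 − j204)/(75 − j392)

Z_in ≈ 42.8 + j19.4 Ω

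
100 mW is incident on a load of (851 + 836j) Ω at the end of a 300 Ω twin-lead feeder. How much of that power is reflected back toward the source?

|Γ| = |(551 + j836)/(1151 + j836)| = 0.704
|Γ|² = 0.495
P_refl = |Γ|²·P_inc = 49.5 mW, P_del = (1 − |Γ|²)·P_inc = 50.5 mW

P_reflected ≈ 49.5 mW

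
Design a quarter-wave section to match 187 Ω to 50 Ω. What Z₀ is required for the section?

Z_qwt ≈ 96.7 Ω

Z_qwt = √(Z_0·R_L) = √(50 × 187) = √9350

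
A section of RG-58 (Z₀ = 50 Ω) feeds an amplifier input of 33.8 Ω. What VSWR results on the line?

VSWR ≈ 1.48

Γ = (33.8 − 50)/(33.8 + 50) = -0.193
VSWR = (1 + 0.193)/(1 − 0.193)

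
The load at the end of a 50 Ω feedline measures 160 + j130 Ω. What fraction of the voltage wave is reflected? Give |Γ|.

Γ = (Z_L − Z_0)/(Z_L + Z_0) = (110 + j130)/(210 + j130)
|Γ| = 170/247

|Γ| ≈ 0.689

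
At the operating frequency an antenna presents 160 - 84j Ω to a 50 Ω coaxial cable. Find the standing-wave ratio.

Γ = (Z_L − Z_0)/(Z_L + Z_0) = (110 − j84)/(210 − j84)
|Γ| = 138/226 = 0.612
VSWR = (1 + |Γ|)/(1 − |Γ|) = 1.61/0.388

VSWR ≈ 4.15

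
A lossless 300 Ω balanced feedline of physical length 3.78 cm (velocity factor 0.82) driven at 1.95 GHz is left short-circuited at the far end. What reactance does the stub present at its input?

X_in ≈ -931 Ω (capacitive)

λ = v/f = 0.82·c / 1.95 GHz = 0.126 m
βl = 2π·l/λ = 2π × 0.3 = 108°
tan(βl) = -3.1
For a short-circuited stub, Z_in = jZ_0·tan(βl)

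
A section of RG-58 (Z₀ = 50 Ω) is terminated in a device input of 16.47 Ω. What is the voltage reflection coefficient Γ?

Γ = -0.504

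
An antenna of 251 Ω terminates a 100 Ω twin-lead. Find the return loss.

RL ≈ 7.33 dB

Γ = (251 − 100)/(251 + 100) = 0.43
RL = −20·log₁₀|Γ| = −20·log₁₀(0.43)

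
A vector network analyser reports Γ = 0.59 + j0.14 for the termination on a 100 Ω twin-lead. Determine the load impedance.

Z_L = Z_0·(1 + Γ)/(1 − Γ) = 100·(1.59 + j0.14)/(0.41 − j0.14)

Z_L ≈ 337 + j149 Ω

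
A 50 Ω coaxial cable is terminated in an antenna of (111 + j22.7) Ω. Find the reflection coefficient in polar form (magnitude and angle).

Γ ≈ 0.4 ∠ 12.4°

Γ = (Z_L − Z_0)/(Z_L + Z_0) = (61 + j22.7)/(161 + j22.7)
|Γ| = 65.1/163 = 0.4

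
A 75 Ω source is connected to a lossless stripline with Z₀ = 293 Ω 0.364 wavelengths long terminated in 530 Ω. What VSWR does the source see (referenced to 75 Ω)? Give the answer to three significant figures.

VSWR ≈ 4.37

βl = 2π × 0.364 = 131°
tan(βl) = -1.15
Z_in = Z_0·(Z_L + jZ_0·tanβl)/(Z_0 + jZ_L·tanβl) = 231 + j144 Ω
Γ_s = (Z_in − Z_s)/(Z_in + Z_s) = (156 + j144)/(306 + j144), |Γ_s| = 0.628
VSWR = (1 + |Γ_s|)/(1 − |Γ_s|)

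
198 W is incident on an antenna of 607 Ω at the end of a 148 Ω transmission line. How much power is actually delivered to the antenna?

Γ = (607 − 148)/(607 + 148) = 0.608
|Γ|² = 0.37
P_refl = |Γ|²·P_inc = 73.2 W, P_del = (1 − |Γ|²)·P_inc = 125 W

P_delivered ≈ 125 W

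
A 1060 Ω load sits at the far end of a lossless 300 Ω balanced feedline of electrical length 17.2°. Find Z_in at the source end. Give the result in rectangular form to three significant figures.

Z_in ≈ 529 − j486 Ω

tan(βl) = tan(17.2°) = 0.31
Z_in = Z_0·(Z_L + jZ_0·tanβl)/(Z_0 + jZ_L·tanβl)
     = 300·(1060 + j92.9)/(300 + j328)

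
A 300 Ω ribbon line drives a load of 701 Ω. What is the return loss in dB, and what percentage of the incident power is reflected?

RL ≈ 7.95 dB; 16% of incident power reflected

Γ = (701 − 300)/(701 + 300) = 0.401
RL = −20·log₁₀(0.401) = 7.95 dB
P_refl/P_inc = |Γ|² = 0.16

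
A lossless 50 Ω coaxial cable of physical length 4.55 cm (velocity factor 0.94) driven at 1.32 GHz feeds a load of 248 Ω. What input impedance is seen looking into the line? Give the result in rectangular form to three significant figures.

Z_in ≈ 10.6 − j11.3 Ω

λ = v/f = 0.94·c / 1.32 GHz = 0.214 m
βl = 2π·l/λ = 2π × 0.213 = 76.7°
tan(βl) = tan(76.7°) = 4.22
Z_in = Z_0·(Z_L + jZ_0·tanβl)/(Z_0 + jZ_L·tanβl)
     = 50·(248 + j211)/(50 + j1050)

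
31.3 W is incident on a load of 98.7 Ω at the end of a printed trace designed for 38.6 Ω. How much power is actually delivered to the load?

P_delivered ≈ 25.3 W

Γ = (98.7 − 38.6)/(98.7 + 38.6) = 0.438
|Γ|² = 0.192
P_refl = |Γ|²·P_inc = 6 W, P_del = (1 − |Γ|²)·P_inc = 25.3 W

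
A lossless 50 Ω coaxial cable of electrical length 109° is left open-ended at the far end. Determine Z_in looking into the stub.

tan(βl) = -2.9
For an open-ended stub, Z_in = −jZ_0·cot(βl) = −jZ_0/tan(βl)

Z_in ≈ +j17.2 Ω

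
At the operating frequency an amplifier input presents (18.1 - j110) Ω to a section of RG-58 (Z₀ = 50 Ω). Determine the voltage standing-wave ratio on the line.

VSWR ≈ 16.4

Γ = (Z_L − Z_0)/(Z_L + Z_0) = (-31.9 − j110)/(68.1 − j110)
|Γ| = 115/129 = 0.885
VSWR = (1 + |Γ|)/(1 − |Γ|) = 1.89/0.115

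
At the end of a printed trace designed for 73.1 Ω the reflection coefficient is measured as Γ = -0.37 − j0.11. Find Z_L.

Z_L ≈ 32.9 − j8.51 Ω

Z_L = Z_0·(1 + Γ)/(1 − Γ) = 73.1·(0.63 − j0.11)/(1.37 + j0.11)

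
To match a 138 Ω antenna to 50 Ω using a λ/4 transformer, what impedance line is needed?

Z_qwt ≈ 83.1 Ω

Z_qwt = √(Z_0·R_L) = √(50 × 138) = √6900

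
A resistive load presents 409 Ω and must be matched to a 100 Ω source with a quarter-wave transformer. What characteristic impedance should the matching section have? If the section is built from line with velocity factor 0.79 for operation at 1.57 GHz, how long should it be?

Z_qwt = √(Z_0·R_L) = √(100 × 409) = √40900
λ = 0.79·c/f = 0.151 m, so l = λ/4 = 0.0377 m

Z_qwt ≈ 202 Ω; length ≈ 3.77 cm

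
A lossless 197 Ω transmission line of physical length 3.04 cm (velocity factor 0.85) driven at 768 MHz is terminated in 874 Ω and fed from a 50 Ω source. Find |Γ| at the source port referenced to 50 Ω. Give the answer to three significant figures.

λ = v/f = 0.85·c / 768 MHz = 0.332 m
βl = 2π·l/λ = 2π × 0.0916 = 33°
tan(βl) = 0.648
Z_in = Z_0·(Z_L + jZ_0·tanβl)/(Z_0 + jZ_L·tanβl) = 134 − j257 Ω
Γ_s = (Z_in − Z_s)/(Z_in + Z_s) = (83.8 − j257)/(184 − j257), |Γ_s| = 0.856

|Γ| ≈ 0.856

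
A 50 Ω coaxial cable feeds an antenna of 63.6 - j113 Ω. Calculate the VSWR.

VSWR ≈ 5.9

Γ = (Z_L − Z_0)/(Z_L + Z_0) = (13.6 − j113)/(113.6 − j113)
|Γ| = 114/160 = 0.71
VSWR = (1 + |Γ|)/(1 − |Γ|) = 1.71/0.29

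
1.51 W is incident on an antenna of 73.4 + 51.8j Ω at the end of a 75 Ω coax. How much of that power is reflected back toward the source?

P_reflected ≈ 0.164 W

|Γ| = |(-1.6 + j51.8)/(148.4 + j51.8)| = 0.33
|Γ|² = 0.109
P_refl = |Γ|²·P_inc = 0.164 W, P_del = (1 − |Γ|²)·P_inc = 1.35 W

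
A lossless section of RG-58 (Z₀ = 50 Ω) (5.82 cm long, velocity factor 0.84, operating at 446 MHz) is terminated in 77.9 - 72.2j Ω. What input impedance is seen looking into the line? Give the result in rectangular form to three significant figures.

Z_in ≈ 21.2 − j28.4 Ω

λ = v/f = 0.84·c / 446 MHz = 0.565 m
βl = 2π·l/λ = 2π × 0.103 = 37.1°
tan(βl) = tan(37.1°) = 0.756
Z_in = Z_0·(Z_L + jZ_0·tanβl)/(Z_0 + jZ_L·tanβl)
     = 50·(77.9 − j34.4)/(105 + j58.9)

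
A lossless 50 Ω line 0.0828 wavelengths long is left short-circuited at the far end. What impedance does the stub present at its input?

Z_in ≈ +j28.6 Ω

βl = 2π × 0.0828 = 29.8°
tan(βl) = 0.573
For a short-circuited stub, Z_in = jZ_0·tan(βl)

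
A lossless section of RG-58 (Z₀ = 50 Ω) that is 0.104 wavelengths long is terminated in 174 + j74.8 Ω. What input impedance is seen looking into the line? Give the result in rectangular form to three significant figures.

βl = 2π × 0.104 = 37.4°
tan(βl) = tan(37.4°) = 0.766
Z_in = Z_0·(Z_L + jZ_0·tanβl)/(Z_0 + jZ_L·tanβl)
     = 50·(174 + j113)/(-7.27 + j133)

Z_in ≈ 38.8 − j67.4 Ω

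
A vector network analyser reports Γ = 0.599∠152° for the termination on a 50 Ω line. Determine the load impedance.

Z_L ≈ 13.3 + j11.6 Ω

Z_L = Z_0·(1 + Γ)/(1 − Γ) = 50·(0.471 + j0.281)/(1.53 − j0.281)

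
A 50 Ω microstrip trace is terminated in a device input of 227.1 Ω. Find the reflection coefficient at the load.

Γ = (Z_L − Z_0)/(Z_L + Z_0) = (227.1 − 50)/(227.1 + 50) = 177.1/277.1

Γ = 0.639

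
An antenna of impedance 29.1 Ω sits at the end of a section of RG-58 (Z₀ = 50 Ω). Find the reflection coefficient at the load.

Γ = -0.264

Γ = (Z_L − Z_0)/(Z_L + Z_0) = (29.1 − 50)/(29.1 + 50) = -20.9/79.1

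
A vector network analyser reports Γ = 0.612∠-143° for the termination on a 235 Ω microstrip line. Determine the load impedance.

Z_L ≈ 62.5 − j73.6 Ω

Z_L = Z_0·(1 + Γ)/(1 − Γ) = 235·(0.511 − j0.368)/(1.49 + j0.368)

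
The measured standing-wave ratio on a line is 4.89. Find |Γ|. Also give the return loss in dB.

|Γ| = (S − 1)/(S + 1) = (4.89 − 1)/(4.89 + 1) = 3.89/5.89
RL = −20·log₁₀|Γ| = −20·log₁₀(0.66)

|Γ| ≈ 0.66; return loss ≈ 3.6 dB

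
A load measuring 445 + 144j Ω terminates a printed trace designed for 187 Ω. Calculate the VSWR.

VSWR ≈ 2.68

Γ = (Z_L − Z_0)/(Z_L + Z_0) = (258 + j144)/(632 + j144)
|Γ| = 295/648 = 0.456
VSWR = (1 + |Γ|)/(1 − |Γ|) = 1.46/0.544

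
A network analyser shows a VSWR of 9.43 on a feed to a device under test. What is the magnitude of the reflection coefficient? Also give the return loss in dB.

|Γ| = (S − 1)/(S + 1) = (9.43 − 1)/(9.43 + 1) = 8.43/10.4
RL = −20·log₁₀|Γ| = −20·log₁₀(0.808)

|Γ| ≈ 0.808; return loss ≈ 1.85 dB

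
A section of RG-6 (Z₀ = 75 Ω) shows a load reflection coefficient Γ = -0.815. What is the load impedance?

Z_L = Z_0·(1 + Γ)/(1 − Γ) = 75·(0.185)/(1.81)

Z_L ≈ 7.64 Ω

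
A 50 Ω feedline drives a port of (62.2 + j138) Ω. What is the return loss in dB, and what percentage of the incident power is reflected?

RL ≈ 2.17 dB; 60.7% of incident power reflected

Γ = (12.2 + j138)/(112.2 + j138), |Γ| = 0.779
RL = −20·log₁₀(0.779) = 2.17 dB
P_refl/P_inc = |Γ|² = 0.607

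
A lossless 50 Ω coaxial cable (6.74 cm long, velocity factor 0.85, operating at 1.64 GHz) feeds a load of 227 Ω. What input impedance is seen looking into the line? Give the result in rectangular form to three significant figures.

λ = v/f = 0.85·c / 1.64 GHz = 0.155 m
βl = 2π·l/λ = 2π × 0.433 = 156°
tan(βl) = tan(156°) = -0.444
Z_in = Z_0·(Z_L + jZ_0·tanβl)/(Z_0 + jZ_L·tanβl)
     = 50·(227 − j22.2)/(50 − j101)

Z_in ≈ 53.6 + j86 Ω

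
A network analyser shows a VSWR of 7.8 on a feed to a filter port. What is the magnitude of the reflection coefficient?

|Γ| = (S − 1)/(S + 1) = (7.8 − 1)/(7.8 + 1) = 6.8/8.8

|Γ| ≈ 0.773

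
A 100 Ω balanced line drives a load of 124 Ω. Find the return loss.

Γ = (124 − 100)/(124 + 100) = 0.107
RL = −20·log₁₀|Γ| = −20·log₁₀(0.107)

RL ≈ 19.4 dB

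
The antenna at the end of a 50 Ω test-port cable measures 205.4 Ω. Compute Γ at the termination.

Γ = 0.608

Γ = (Z_L − Z_0)/(Z_L + Z_0) = (205.4 − 50)/(205.4 + 50) = 155.4/255.4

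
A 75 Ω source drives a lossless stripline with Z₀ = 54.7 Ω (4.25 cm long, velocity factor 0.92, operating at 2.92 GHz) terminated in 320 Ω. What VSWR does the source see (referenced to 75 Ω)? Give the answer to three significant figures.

λ = v/f = 0.92·c / 2.92 GHz = 0.0945 m
βl = 2π·l/λ = 2π × 0.45 = 162°
tan(βl) = -0.327
Z_in = Z_0·(Z_L + jZ_0·tanβl)/(Z_0 + jZ_L·tanβl) = 75.9 + j127 Ω
Γ_s = (Z_in − Z_s)/(Z_in + Z_s) = (0.88 + j127)/(151 + j127), |Γ_s| = 0.645
VSWR = (1 + |Γ_s|)/(1 − |Γ_s|)

VSWR ≈ 4.64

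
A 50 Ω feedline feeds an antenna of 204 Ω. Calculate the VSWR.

VSWR ≈ 4.08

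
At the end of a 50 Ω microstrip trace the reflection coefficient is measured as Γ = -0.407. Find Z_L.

Z_L = Z_0·(1 + Γ)/(1 − Γ) = 50·(0.593)/(1.41)

Z_L ≈ 21.1 Ω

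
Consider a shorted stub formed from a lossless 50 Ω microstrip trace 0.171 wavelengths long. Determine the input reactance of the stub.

X_in ≈ 92.3 Ω (inductive)

βl = 2π × 0.171 = 61.6°
tan(βl) = 1.85
For a shorted stub, Z_in = jZ_0·tan(βl)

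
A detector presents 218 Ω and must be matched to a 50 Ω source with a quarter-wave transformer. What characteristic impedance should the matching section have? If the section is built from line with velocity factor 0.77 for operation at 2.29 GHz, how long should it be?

Z_qwt = √(Z_0·R_L) = √(50 × 218) = √10900
λ = 0.77·c/f = 0.101 m, so l = λ/4 = 0.0252 m

Z_qwt ≈ 104 Ω; length ≈ 2.52 cm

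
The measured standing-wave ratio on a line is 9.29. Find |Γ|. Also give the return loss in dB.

|Γ| ≈ 0.806; return loss ≈ 1.88 dB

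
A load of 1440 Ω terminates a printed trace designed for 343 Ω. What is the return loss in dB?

RL ≈ 4.22 dB

Γ = (1440 − 343)/(1440 + 343) = 0.615
RL = −20·log₁₀|Γ| = −20·log₁₀(0.615)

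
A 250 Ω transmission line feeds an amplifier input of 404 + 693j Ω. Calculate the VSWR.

VSWR ≈ 6.84

Γ = (Z_L − Z_0)/(Z_L + Z_0) = (154 + j693)/(654 + j693)
|Γ| = 710/953 = 0.745
VSWR = (1 + |Γ|)/(1 − |Γ|) = 1.75/0.255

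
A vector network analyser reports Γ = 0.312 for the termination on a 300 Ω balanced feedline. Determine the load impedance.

Z_L ≈ 572 Ω

Z_L = Z_0·(1 + Γ)/(1 − Γ) = 300·(1.31)/(0.688)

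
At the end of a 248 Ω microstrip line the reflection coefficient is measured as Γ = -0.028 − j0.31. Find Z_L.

Z_L ≈ 194 − j133 Ω

Z_L = Z_0·(1 + Γ)/(1 − Γ) = 248·(0.972 − j0.31)/(1.03 + j0.31)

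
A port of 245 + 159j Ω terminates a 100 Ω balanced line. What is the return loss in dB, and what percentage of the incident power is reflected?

RL ≈ 4.94 dB; 32.1% of incident power reflected

Γ = (145 + j159)/(345 + j159), |Γ| = 0.566
RL = −20·log₁₀(0.566) = 4.94 dB
P_refl/P_inc = |Γ|² = 0.321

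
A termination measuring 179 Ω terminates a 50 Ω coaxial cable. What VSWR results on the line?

For a purely resistive load, VSWR = R_L/Z_0 or Z_0/R_L (whichever > 1) = 179/50

VSWR ≈ 3.58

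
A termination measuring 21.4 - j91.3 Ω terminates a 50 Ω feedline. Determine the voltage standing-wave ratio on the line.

VSWR ≈ 10.5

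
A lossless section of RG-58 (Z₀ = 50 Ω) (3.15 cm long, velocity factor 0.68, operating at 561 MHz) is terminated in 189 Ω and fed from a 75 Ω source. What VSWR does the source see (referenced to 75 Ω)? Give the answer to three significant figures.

λ = v/f = 0.68·c / 561 MHz = 0.364 m
βl = 2π·l/λ = 2π × 0.0866 = 31.2°
tan(βl) = 0.605
Z_in = Z_0·(Z_L + jZ_0·tanβl)/(Z_0 + jZ_L·tanβl) = 41.4 − j64.5 Ω
Γ_s = (Z_in − Z_s)/(Z_in + Z_s) = (-33.6 − j64.5)/(116 − j64.5), |Γ_s| = 0.546
VSWR = (1 + |Γ_s|)/(1 − |Γ_s|)

VSWR ≈ 3.41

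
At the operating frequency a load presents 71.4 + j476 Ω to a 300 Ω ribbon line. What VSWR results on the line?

VSWR ≈ 15

Γ = (Z_L − Z_0)/(Z_L + Z_0) = (-228.6 + j476)/(371.4 + j476)
|Γ| = 528/604 = 0.875
VSWR = (1 + |Γ|)/(1 − |Γ|) = 1.87/0.125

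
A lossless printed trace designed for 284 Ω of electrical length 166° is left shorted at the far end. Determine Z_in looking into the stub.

Z_in ≈ −j70.8 Ω

tan(βl) = -0.249
For a shorted stub, Z_in = jZ_0·tan(βl)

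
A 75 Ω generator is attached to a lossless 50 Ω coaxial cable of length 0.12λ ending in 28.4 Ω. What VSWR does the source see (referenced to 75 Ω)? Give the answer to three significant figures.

βl = 2π × 0.12 = 43.2°
tan(βl) = 0.939
Z_in = Z_0·(Z_L + jZ_0·tanβl)/(Z_0 + jZ_L·tanβl) = 41.6 + j24.8 Ω
Γ_s = (Z_in − Z_s)/(Z_in + Z_s) = (-33.4 + j24.8)/(117 + j24.8), |Γ_s| = 0.349
VSWR = (1 + |Γ_s|)/(1 − |Γ_s|)

VSWR ≈ 2.07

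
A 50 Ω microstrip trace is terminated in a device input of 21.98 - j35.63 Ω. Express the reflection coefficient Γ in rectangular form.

Γ = (Z_L − Z_0)/(Z_L + Z_0) = (-28.02 − j35.63)/(71.98 − j35.63)

Γ ≈ -0.116 − j0.552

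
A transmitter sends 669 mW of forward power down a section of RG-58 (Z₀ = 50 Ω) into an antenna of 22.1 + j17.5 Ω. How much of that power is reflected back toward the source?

P_reflected ≈ 132 mW

|Γ| = |(-27.9 + j17.5)/(72.1 + j17.5)| = 0.444
|Γ|² = 0.197
P_refl = |Γ|²·P_inc = 132 mW, P_del = (1 − |Γ|²)·P_inc = 537 mW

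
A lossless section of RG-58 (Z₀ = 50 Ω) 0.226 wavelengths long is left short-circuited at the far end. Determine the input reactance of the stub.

X_in ≈ 329 Ω (inductive)

βl = 2π × 0.226 = 81.4°
tan(βl) = 6.58
For a short-circuited stub, Z_in = jZ_0·tan(βl)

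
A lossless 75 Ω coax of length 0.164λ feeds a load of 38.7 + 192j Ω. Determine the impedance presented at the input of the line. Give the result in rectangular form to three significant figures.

Z_in ≈ 12.8 − j93.7 Ω

βl = 2π × 0.164 = 59°
tan(βl) = tan(59°) = 1.67
Z_in = Z_0·(Z_L + jZ_0·tanβl)/(Z_0 + jZ_L·tanβl)
     = 75·(38.7 + j317)/(-245 + j64.5)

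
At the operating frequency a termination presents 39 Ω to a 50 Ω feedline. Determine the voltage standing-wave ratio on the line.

VSWR ≈ 1.28

Γ = (39 − 50)/(39 + 50) = -0.124
VSWR = (1 + 0.124)/(1 − 0.124)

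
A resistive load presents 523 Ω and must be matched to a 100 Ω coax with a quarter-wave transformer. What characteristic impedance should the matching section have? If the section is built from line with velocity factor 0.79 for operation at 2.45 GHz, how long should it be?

Z_qwt ≈ 229 Ω; length ≈ 2.42 cm

Z_qwt = √(Z_0·R_L) = √(100 × 523) = √52300
λ = 0.79·c/f = 0.0967 m, so l = λ/4 = 0.0242 m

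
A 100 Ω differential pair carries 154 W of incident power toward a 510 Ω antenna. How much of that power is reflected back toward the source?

Γ = (510 − 100)/(510 + 100) = 0.672
|Γ|² = 0.452
P_refl = |Γ|²·P_inc = 69.6 W, P_del = (1 − |Γ|²)·P_inc = 84.4 W

P_reflected ≈ 69.6 W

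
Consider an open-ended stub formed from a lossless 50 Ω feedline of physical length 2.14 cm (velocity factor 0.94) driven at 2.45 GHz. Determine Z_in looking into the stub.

λ = v/f = 0.94·c / 2.45 GHz = 0.115 m
βl = 2π·l/λ = 2π × 0.186 = 66.9°
tan(βl) = 2.35
For an open-ended stub, Z_in = −jZ_0·cot(βl) = −jZ_0/tan(βl)

Z_in ≈ −j21.3 Ω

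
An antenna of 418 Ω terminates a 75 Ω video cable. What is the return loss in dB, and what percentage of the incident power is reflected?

RL ≈ 3.15 dB; 48.4% of incident power reflected

Γ = (418 − 75)/(418 + 75) = 0.696
RL = −20·log₁₀(0.696) = 3.15 dB
P_refl/P_inc = |Γ|² = 0.484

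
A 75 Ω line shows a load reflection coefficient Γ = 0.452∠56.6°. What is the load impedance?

Z_L = Z_0·(1 + Γ)/(1 − Γ) = 75·(1.25 + j0.377)/(0.751 − j0.377)

Z_L ≈ 84.4 + j80.1 Ω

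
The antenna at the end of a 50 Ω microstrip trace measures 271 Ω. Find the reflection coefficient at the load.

Γ = 0.688

Γ = (Z_L − Z_0)/(Z_L + Z_0) = (271 − 50)/(271 + 50) = 221/321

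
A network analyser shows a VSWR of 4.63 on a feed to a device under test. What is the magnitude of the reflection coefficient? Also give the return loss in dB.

|Γ| = (S − 1)/(S + 1) = (4.63 − 1)/(4.63 + 1) = 3.63/5.63
RL = −20·log₁₀|Γ| = −20·log₁₀(0.645)

|Γ| ≈ 0.645; return loss ≈ 3.81 dB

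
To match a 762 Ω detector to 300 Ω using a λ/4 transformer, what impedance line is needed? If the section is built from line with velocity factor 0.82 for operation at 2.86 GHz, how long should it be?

Z_qwt = √(Z_0·R_L) = √(300 × 762) = √228600
λ = 0.82·c/f = 0.086 m, so l = λ/4 = 0.0215 m

Z_qwt ≈ 478 Ω; length ≈ 2.15 cm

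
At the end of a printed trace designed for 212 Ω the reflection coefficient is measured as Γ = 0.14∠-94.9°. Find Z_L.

Z_L ≈ 199 − j56.7 Ω

Z_L = Z_0·(1 + Γ)/(1 − Γ) = 212·(0.988 − j0.139)/(1.01 + j0.139)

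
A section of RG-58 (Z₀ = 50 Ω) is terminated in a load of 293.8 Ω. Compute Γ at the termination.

Γ = (Z_L − Z_0)/(Z_L + Z_0) = (293.8 − 50)/(293.8 + 50) = 243.8/343.8

Γ = 0.709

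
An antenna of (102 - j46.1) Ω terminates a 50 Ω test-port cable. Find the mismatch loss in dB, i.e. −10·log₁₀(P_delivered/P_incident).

mismatch loss ≈ 0.923 dB

Γ = (52 − j46.1)/(152 − j46.1), |Γ| = 0.438
|Γ|² = 0.191, so P_del/P_inc = 1 − |Γ|² = 0.809
ML = −10·log₁₀(1 − |Γ|²)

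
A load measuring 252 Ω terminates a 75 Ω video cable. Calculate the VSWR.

VSWR ≈ 3.36

Γ = (252 − 75)/(252 + 75) = 0.541
VSWR = (1 + 0.541)/(1 − 0.541)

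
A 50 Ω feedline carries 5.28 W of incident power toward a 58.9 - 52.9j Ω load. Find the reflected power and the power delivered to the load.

|Γ| = |(8.9 − j52.9)/(108.9 − j52.9)| = 0.443
|Γ|² = 0.196
P_refl = |Γ|²·P_inc = 1.04 W, P_del = (1 − |Γ|²)·P_inc = 4.24 W

P_reflected ≈ 1.04 W; P_delivered ≈ 4.24 W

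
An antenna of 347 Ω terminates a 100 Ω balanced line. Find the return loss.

Γ = (347 − 100)/(347 + 100) = 0.553
RL = −20·log₁₀|Γ| = −20·log₁₀(0.553)

RL ≈ 5.15 dB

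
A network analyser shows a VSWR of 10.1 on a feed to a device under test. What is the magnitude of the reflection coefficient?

|Γ| ≈ 0.82

|Γ| = (S − 1)/(S + 1) = (10.1 − 1)/(10.1 + 1) = 9.1/11.1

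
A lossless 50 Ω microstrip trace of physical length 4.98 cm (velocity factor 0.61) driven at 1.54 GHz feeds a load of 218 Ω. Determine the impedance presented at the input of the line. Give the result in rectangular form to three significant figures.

λ = v/f = 0.61·c / 1.54 GHz = 0.119 m
βl = 2π·l/λ = 2π × 0.419 = 151°
tan(βl) = tan(151°) = -0.557
Z_in = Z_0·(Z_L + jZ_0·tanβl)/(Z_0 + jZ_L·tanβl)
     = 50·(218 − j27.9)/(50 − j121)

Z_in ≈ 41.4 + j72.7 Ω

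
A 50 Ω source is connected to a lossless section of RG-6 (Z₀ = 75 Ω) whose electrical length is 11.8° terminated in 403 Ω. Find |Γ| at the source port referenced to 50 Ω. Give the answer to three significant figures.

tan(βl) = 0.209
Z_in = Z_0·(Z_L + jZ_0·tanβl)/(Z_0 + jZ_L·tanβl) = 186 − j193 Ω
Γ_s = (Z_in − Z_s)/(Z_in + Z_s) = (136 − j193)/(236 − j193), |Γ_s| = 0.775

|Γ| ≈ 0.775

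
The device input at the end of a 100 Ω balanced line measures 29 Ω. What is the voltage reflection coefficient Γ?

Γ = -0.55

Γ = (Z_L − Z_0)/(Z_L + Z_0) = (29 − 100)/(29 + 100) = -71/129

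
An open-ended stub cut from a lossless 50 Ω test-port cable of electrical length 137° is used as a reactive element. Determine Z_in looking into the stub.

tan(βl) = -0.933
For an open-ended stub, Z_in = −jZ_0·cot(βl) = −jZ_0/tan(βl)

Z_in ≈ +j53.6 Ω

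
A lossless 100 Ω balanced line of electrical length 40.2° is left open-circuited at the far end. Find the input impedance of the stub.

tan(βl) = 0.845
For an open-circuited stub, Z_in = −jZ_0·cot(βl) = −jZ_0/tan(βl)

Z_in ≈ −j118 Ω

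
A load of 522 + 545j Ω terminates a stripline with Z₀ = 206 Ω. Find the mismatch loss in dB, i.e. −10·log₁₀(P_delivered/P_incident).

Γ = (316 + j545)/(728 + j545), |Γ| = 0.693
|Γ|² = 0.48, so P_del/P_inc = 1 − |Γ|² = 0.52
ML = −10·log₁₀(1 − |Γ|²)

mismatch loss ≈ 2.84 dB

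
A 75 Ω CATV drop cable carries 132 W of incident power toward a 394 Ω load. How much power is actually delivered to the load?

P_delivered ≈ 70.9 W

Γ = (394 − 75)/(394 + 75) = 0.68
|Γ|² = 0.463
P_refl = |Γ|²·P_inc = 61.1 W, P_del = (1 − |Γ|²)·P_inc = 70.9 W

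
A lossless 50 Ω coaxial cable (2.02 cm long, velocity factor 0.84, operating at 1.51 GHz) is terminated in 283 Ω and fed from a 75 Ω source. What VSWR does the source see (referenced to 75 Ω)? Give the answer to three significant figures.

VSWR ≈ 6.04

λ = v/f = 0.84·c / 1.51 GHz = 0.167 m
βl = 2π·l/λ = 2π × 0.121 = 43.6°
tan(βl) = 0.951
Z_in = Z_0·(Z_L + jZ_0·tanβl)/(Z_0 + jZ_L·tanβl) = 18 − j49.2 Ω
Γ_s = (Z_in − Z_s)/(Z_in + Z_s) = (-57 − j49.2)/(93 − j49.2), |Γ_s| = 0.716
VSWR = (1 + |Γ_s|)/(1 − |Γ_s|)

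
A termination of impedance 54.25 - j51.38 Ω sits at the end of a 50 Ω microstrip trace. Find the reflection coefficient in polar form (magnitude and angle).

Γ ≈ 0.444 ∠ -59°

Γ = (Z_L − Z_0)/(Z_L + Z_0) = (4.25 − j51.38)/(104.2 − j51.38)
|Γ| = 51.6/116 = 0.444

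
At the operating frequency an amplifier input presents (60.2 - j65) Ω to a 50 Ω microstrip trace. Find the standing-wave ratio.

VSWR ≈ 3.12

Γ = (Z_L − Z_0)/(Z_L + Z_0) = (10.2 − j65)/(110.2 − j65)
|Γ| = 65.8/128 = 0.514
VSWR = (1 + |Γ|)/(1 − |Γ|) = 1.51/0.486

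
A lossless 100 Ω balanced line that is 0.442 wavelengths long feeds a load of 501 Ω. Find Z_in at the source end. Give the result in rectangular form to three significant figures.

Z_in ≈ 123 + j198 Ω

βl = 2π × 0.442 = 159°
tan(βl) = tan(159°) = -0.381
Z_in = Z_0·(Z_L + jZ_0·tanβl)/(Z_0 + jZ_L·tanβl)
     = 100·(501 − j38.1)/(100 − j191)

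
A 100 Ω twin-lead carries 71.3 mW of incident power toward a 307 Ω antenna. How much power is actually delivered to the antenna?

P_delivered ≈ 52.9 mW

Γ = (307 − 100)/(307 + 100) = 0.509
|Γ|² = 0.259
P_refl = |Γ|²·P_inc = 18.4 mW, P_del = (1 − |Γ|²)·P_inc = 52.9 mW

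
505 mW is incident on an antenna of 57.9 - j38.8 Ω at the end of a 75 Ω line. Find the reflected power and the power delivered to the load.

|Γ| = |(-17.1 − j38.8)/(132.9 − j38.8)| = 0.306
|Γ|² = 0.0938
P_refl = |Γ|²·P_inc = 47.4 mW, P_del = (1 − |Γ|²)·P_inc = 458 mW

P_reflected ≈ 47.4 mW; P_delivered ≈ 458 mW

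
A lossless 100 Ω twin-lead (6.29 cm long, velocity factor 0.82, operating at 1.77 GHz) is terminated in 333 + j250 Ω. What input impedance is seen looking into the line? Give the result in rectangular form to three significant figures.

λ = v/f = 0.82·c / 1.77 GHz = 0.139 m
βl = 2π·l/λ = 2π × 0.453 = 163°
tan(βl) = tan(163°) = -0.307
Z_in = Z_0·(Z_L + jZ_0·tanβl)/(Z_0 + jZ_L·tanβl)
     = 100·(333 + j219)/(177 − j102)

Z_in ≈ 87.4 + j175 Ω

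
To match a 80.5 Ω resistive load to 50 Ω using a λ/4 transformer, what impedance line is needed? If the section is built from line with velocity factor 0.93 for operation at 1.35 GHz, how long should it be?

Z_qwt ≈ 63.4 Ω; length ≈ 5.17 cm

Z_qwt = √(Z_0·R_L) = √(50 × 80.5) = √4025
λ = 0.93·c/f = 0.207 m, so l = λ/4 = 0.0517 m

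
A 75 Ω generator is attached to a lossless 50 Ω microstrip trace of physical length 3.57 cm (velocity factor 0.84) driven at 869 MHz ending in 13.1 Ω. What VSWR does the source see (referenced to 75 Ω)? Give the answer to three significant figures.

VSWR ≈ 4.22

λ = v/f = 0.84·c / 869 MHz = 0.29 m
βl = 2π·l/λ = 2π × 0.123 = 44.3°
tan(βl) = 0.977
Z_in = Z_0·(Z_L + jZ_0·tanβl)/(Z_0 + jZ_L·tanβl) = 24 + j42.7 Ω
Γ_s = (Z_in − Z_s)/(Z_in + Z_s) = (-51 + j42.7)/(99 + j42.7), |Γ_s| = 0.617
VSWR = (1 + |Γ_s|)/(1 − |Γ_s|)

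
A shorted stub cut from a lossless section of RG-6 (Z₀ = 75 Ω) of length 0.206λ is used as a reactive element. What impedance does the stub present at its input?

βl = 2π × 0.206 = 74.2°
tan(βl) = 3.52
For a shorted stub, Z_in = jZ_0·tan(βl)

Z_in ≈ +j264 Ω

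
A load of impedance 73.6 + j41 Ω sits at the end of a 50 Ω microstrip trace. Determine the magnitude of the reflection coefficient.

|Γ| ≈ 0.363

Γ = (Z_L − Z_0)/(Z_L + Z_0) = (23.6 + j41)/(123.6 + j41)
|Γ| = 47.3/130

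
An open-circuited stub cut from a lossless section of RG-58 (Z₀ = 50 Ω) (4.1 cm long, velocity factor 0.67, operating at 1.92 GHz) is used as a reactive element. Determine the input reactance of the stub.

X_in ≈ 61.7 Ω (inductive)

λ = v/f = 0.67·c / 1.92 GHz = 0.105 m
βl = 2π·l/λ = 2π × 0.392 = 141°
tan(βl) = -0.81
For an open-circuited stub, Z_in = −jZ_0·cot(βl) = −jZ_0/tan(βl)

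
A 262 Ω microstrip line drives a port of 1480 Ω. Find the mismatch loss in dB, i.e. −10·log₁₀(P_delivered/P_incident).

mismatch loss ≈ 2.91 dB

Γ = (1480 − 262)/(1480 + 262) = 0.699
|Γ|² = 0.489, so P_del/P_inc = 1 − |Γ|² = 0.511
ML = −10·log₁₀(1 − |Γ|²)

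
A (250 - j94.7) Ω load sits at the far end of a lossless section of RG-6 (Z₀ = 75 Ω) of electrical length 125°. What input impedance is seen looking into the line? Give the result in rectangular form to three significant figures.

tan(βl) = tan(125°) = -1.43
Z_in = Z_0·(Z_L + jZ_0·tanβl)/(Z_0 + jZ_L·tanβl)
     = 75·(250 − j202)/(-60.2 − j357)

Z_in ≈ 32.6 + j58 Ω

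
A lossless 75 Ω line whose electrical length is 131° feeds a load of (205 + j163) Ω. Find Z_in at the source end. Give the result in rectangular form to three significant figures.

tan(βl) = tan(131°) = -1.15
Z_in = Z_0·(Z_L + jZ_0·tanβl)/(Z_0 + jZ_L·tanβl)
     = 75·(205 + j76.7)/(263 − j236)

Z_in ≈ 21.5 + j41.2 Ω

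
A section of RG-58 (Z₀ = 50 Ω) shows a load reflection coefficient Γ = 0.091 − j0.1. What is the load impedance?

Z_L ≈ 58.7 − j12 Ω

Z_L = Z_0·(1 + Γ)/(1 − Γ) = 50·(1.09 − j0.1)/(0.909 + j0.1)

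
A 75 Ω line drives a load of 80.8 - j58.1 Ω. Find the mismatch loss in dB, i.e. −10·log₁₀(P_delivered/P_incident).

mismatch loss ≈ 0.572 dB

Γ = (5.8 − j58.1)/(155.8 − j58.1), |Γ| = 0.351
|Γ|² = 0.123, so P_del/P_inc = 1 − |Γ|² = 0.877
ML = −10·log₁₀(1 − |Γ|²)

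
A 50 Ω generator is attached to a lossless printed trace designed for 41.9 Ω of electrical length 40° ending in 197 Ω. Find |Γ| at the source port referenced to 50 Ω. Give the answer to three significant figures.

tan(βl) = 0.839
Z_in = Z_0·(Z_L + jZ_0·tanβl)/(Z_0 + jZ_L·tanβl) = 20.3 − j44.8 Ω
Γ_s = (Z_in − Z_s)/(Z_in + Z_s) = (-29.7 − j44.8)/(70.3 − j44.8), |Γ_s| = 0.645

|Γ| ≈ 0.645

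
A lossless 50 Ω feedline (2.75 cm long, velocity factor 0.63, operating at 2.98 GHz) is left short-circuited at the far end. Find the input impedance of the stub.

Z_in ≈ −j22.2 Ω

λ = v/f = 0.63·c / 2.98 GHz = 0.0634 m
βl = 2π·l/λ = 2π × 0.434 = 156°
tan(βl) = -0.443
For a short-circuited stub, Z_in = jZ_0·tan(βl)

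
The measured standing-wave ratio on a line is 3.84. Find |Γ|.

|Γ| = (S − 1)/(S + 1) = (3.84 − 1)/(3.84 + 1) = 2.84/4.84

|Γ| ≈ 0.587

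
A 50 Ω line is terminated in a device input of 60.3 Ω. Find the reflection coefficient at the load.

Γ = (Z_L − Z_0)/(Z_L + Z_0) = (60.3 − 50)/(60.3 + 50) = 10.3/110.3

Γ = 0.0934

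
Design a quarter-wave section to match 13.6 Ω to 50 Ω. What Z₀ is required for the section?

Z_qwt ≈ 26.1 Ω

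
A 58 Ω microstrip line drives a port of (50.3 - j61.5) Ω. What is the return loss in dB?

RL ≈ 6.06 dB

Γ = (-7.7 − j61.5)/(108.3 − j61.5), |Γ| = 0.498
RL = −20·log₁₀|Γ| = −20·log₁₀(0.498)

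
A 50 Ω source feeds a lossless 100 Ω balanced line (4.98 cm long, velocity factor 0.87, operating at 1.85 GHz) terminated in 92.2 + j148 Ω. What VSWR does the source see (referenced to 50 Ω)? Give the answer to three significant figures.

VSWR ≈ 2.27

λ = v/f = 0.87·c / 1.85 GHz = 0.141 m
βl = 2π·l/λ = 2π × 0.353 = 127°
tan(βl) = -1.32
Z_in = Z_0·(Z_L + jZ_0·tanβl)/(Z_0 + jZ_L·tanβl) = 24.8 + j15.5 Ω
Γ_s = (Z_in − Z_s)/(Z_in + Z_s) = (-25.2 + j15.5)/(74.8 + j15.5), |Γ_s| = 0.388
VSWR = (1 + |Γ_s|)/(1 − |Γ_s|)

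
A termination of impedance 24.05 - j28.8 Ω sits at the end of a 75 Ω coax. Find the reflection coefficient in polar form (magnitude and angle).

Γ ≈ 0.567 ∠ -134°

Γ = (Z_L − Z_0)/(Z_L + Z_0) = (-50.95 − j28.8)/(99.05 − j28.8)
|Γ| = 58.5/103 = 0.567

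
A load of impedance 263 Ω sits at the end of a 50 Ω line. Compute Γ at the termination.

Γ = 0.681

Γ = (Z_L − Z_0)/(Z_L + Z_0) = (263 − 50)/(263 + 50) = 213/313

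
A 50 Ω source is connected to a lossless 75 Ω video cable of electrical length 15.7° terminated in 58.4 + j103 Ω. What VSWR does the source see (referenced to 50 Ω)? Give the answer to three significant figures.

tan(βl) = 0.281
Z_in = Z_0·(Z_L + jZ_0·tanβl)/(Z_0 + jZ_L·tanβl) = 148 + j149 Ω
Γ_s = (Z_in − Z_s)/(Z_in + Z_s) = (98.3 + j149)/(198 + j149), |Γ_s| = 0.72
VSWR = (1 + |Γ_s|)/(1 − |Γ_s|)

VSWR ≈ 6.14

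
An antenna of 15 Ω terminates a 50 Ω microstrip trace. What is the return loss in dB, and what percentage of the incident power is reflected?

RL ≈ 5.38 dB; 29% of incident power reflected

Γ = (15 − 50)/(15 + 50) = -0.538
RL = −20·log₁₀(0.538) = 5.38 dB
P_refl/P_inc = |Γ|² = 0.29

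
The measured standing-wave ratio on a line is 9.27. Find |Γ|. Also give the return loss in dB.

|Γ| ≈ 0.805; return loss ≈ 1.88 dB

|Γ| = (S − 1)/(S + 1) = (9.27 − 1)/(9.27 + 1) = 8.27/10.3
RL = −20·log₁₀|Γ| = −20·log₁₀(0.805)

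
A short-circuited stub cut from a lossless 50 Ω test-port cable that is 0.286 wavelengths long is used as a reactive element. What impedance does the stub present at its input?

Z_in ≈ −j217 Ω

βl = 2π × 0.286 = 103°
tan(βl) = -4.35
For a short-circuited stub, Z_in = jZ_0·tan(βl)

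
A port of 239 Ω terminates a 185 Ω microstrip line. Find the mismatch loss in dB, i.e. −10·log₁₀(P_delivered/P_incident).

Γ = (239 − 185)/(239 + 185) = 0.127
|Γ|² = 0.0162, so P_del/P_inc = 1 − |Γ|² = 0.984
ML = −10·log₁₀(1 − |Γ|²)

mismatch loss ≈ 0.071 dB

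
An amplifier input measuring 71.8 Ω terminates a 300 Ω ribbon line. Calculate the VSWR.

Γ = (71.8 − 300)/(71.8 + 300) = -0.614
VSWR = (1 + 0.614)/(1 − 0.614)

VSWR ≈ 4.18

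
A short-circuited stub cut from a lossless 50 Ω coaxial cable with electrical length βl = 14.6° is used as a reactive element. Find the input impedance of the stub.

tan(βl) = 0.26
For a short-circuited stub, Z_in = jZ_0·tan(βl)

Z_in ≈ +j13 Ω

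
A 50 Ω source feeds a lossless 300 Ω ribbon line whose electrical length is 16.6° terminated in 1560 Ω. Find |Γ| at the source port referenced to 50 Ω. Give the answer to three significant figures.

tan(βl) = 0.298
Z_in = Z_0·(Z_L + jZ_0·tanβl)/(Z_0 + jZ_L·tanβl) = 499 − j684 Ω
Γ_s = (Z_in − Z_s)/(Z_in + Z_s) = (449 − j684)/(549 − j684), |Γ_s| = 0.933

|Γ| ≈ 0.933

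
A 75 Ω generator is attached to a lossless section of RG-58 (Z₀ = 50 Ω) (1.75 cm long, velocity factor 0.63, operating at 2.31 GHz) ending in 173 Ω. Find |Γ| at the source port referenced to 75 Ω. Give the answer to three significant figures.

λ = v/f = 0.63·c / 2.31 GHz = 0.0818 m
βl = 2π·l/λ = 2π × 0.214 = 77°
tan(βl) = 4.33
Z_in = Z_0·(Z_L + jZ_0·tanβl)/(Z_0 + jZ_L·tanβl) = 15.2 − j10.5 Ω
Γ_s = (Z_in − Z_s)/(Z_in + Z_s) = (-59.8 − j10.5)/(90.2 − j10.5), |Γ_s| = 0.669

|Γ| ≈ 0.669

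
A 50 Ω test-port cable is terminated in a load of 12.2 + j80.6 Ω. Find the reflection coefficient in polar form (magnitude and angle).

Γ ≈ 0.874 ∠ 62.8°

Γ = (Z_L − Z_0)/(Z_L + Z_0) = (-37.8 + j80.6)/(62.2 + j80.6)
|Γ| = 89/102 = 0.874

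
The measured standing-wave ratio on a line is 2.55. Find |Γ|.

|Γ| = (S − 1)/(S + 1) = (2.55 − 1)/(2.55 + 1) = 1.55/3.55

|Γ| ≈ 0.437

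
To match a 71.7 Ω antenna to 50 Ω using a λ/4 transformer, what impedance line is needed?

Z_qwt ≈ 59.9 Ω

Z_qwt = √(Z_0·R_L) = √(50 × 71.7) = √3585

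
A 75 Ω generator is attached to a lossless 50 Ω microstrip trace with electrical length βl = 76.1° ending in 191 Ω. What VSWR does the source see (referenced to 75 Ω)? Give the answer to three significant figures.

VSWR ≈ 5.55

tan(βl) = 4.04
Z_in = Z_0·(Z_L + jZ_0·tanβl)/(Z_0 + jZ_L·tanβl) = 13.8 − j11.5 Ω
Γ_s = (Z_in − Z_s)/(Z_in + Z_s) = (-61.2 − j11.5)/(88.8 − j11.5), |Γ_s| = 0.695
VSWR = (1 + |Γ_s|)/(1 − |Γ_s|)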